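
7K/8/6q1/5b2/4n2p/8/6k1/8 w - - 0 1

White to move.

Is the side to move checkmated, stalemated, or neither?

White to move; white king on h8.
In check: no.
King squares — g7: attacked by Qg6; h7: attacked by Qg6; g8: attacked by Qg6.
Legal moves for White: none.
Not in check and no legal moves → stalemate.

stalemate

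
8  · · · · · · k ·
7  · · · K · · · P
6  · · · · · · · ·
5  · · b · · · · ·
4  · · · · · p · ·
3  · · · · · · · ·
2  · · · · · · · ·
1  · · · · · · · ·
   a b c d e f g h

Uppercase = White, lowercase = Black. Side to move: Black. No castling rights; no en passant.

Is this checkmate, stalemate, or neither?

Black to move; black king on g8.
In check: yes, from the white pawn on h7.
Legal moves for Black: Kh8, Kf8, Kxh7, Kg7, Kf7.
Black is in check but has 5 legal moves → neither.

neither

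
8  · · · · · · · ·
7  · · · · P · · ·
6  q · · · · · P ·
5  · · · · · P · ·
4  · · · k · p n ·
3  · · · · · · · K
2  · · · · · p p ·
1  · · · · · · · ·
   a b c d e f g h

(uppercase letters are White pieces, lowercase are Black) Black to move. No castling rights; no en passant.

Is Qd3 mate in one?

no

After Qd3: white king on h3; in check: yes, from the black queen on d3.
White has 3 legal replies: Kh4, Kxg4, Kxg2.
In check but a legal move exists → not checkmate.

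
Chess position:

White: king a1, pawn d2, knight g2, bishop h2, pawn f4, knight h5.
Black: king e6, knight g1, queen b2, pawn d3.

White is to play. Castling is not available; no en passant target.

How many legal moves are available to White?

1

White to move; king on a1.
In check: yes, from the black queen on b2.
Legal moves: Kxb2.
Count: 1.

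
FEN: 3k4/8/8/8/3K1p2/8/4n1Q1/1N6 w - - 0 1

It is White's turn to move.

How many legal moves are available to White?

7

White to move; king on d4.
In check: yes, from the black knight on e2.
Legal moves: Ke5, Kd5, Kc5, Ke4, Kc4, Kd3, Qxe2.
Count: 7.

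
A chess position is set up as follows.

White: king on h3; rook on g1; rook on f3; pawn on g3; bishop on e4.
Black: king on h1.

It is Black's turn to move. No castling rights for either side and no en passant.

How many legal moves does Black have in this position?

1

Black to move; king on h1.
In check: yes, from the white rook on g1.
Legal moves: Kxg1.
Count: 1.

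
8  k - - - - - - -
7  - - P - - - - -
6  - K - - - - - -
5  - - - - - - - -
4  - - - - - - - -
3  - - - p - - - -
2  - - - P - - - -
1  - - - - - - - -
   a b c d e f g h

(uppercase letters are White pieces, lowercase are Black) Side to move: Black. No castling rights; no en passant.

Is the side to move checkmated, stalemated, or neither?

stalemate

Black to move; black king on a8.
In check: no.
King squares — a7: attacked by Kb6; b7: attacked by Kb6; b8: attacked by Pc7.
Legal moves for Black: none.
Not in check and no legal moves → stalemate.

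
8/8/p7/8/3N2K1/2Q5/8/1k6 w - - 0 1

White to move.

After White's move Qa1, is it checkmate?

no

After Qa1: black king on b1; in check: yes, from the white queen on a1.
Black has 1 legal reply: Kxa1.
In check but a legal move exists → not checkmate.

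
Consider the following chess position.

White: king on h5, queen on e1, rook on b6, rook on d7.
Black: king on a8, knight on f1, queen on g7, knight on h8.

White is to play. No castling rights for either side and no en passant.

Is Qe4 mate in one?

After Qe4: black king on a8; in check: yes, from the white queen on e4.
King squares — a7: attacked by Rd7; b7: attacked by Qe4; b8: attacked by Rb6.
Black has no legal moves → checkmate.

yes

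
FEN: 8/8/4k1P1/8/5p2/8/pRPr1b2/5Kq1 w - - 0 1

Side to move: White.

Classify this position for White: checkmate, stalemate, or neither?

White to move; white king on f1.
In check: yes, from the black queen on g1.
King squares — e1: attacked by Qg1; g1: attacked by Bf2; e2: attacked by Rd2; f2: attacked by Qg1; g2: attacked by Qg1.
Legal moves for White: none.
In check with no legal moves → checkmate.

checkmate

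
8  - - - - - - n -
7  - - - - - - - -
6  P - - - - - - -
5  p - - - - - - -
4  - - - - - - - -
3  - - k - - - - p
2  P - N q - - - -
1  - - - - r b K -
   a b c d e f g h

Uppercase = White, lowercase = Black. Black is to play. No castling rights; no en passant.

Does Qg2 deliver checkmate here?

yes

After Qg2: white king on g1; in check: yes, from the black queen on g2.
King squares — f1: attacked by Re1; h1: attacked by Qg2; f2: attacked by Qg2; g2: attacked by Bf1; h2: attacked by Qg2.
White has no legal moves → checkmate.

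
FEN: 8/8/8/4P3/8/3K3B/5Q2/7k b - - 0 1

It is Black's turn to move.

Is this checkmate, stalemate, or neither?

stalemate

Black to move; black king on h1.
In check: no.
King squares — g1: attacked by Qf2; g2: attacked by Qf2; h2: attacked by Qf2.
Legal moves for Black: none.
Not in check and no legal moves → stalemate.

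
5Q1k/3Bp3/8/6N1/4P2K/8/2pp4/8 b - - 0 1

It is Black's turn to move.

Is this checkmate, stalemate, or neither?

checkmate

Black to move; black king on h8.
In check: yes, from the white queen on f8.
King squares — g7: attacked by Qf8; h7: attacked by Ng5; g8: attacked by Qf8.
Legal moves for Black: none.
In check with no legal moves → checkmate.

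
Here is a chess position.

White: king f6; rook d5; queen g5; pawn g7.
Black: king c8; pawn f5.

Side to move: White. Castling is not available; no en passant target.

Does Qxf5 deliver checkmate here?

After Qxf5: black king on c8; in check: yes, from the white queen on f5.
Black has 3 legal replies: Kb8, Kc7, Kb7.
In check but a legal move exists → not checkmate.

no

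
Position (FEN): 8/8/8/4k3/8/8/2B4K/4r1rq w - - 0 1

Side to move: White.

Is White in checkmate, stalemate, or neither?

White to move; white king on h2.
In check: yes, from the black queen on h1.
King squares — g1: attacked by Re1; h1: attacked by Rg1; g2: attacked by Rg1; g3: attacked by Rg1; h3: attacked by Qh1.
Legal moves for White: none.
In check with no legal moves → checkmate.

checkmate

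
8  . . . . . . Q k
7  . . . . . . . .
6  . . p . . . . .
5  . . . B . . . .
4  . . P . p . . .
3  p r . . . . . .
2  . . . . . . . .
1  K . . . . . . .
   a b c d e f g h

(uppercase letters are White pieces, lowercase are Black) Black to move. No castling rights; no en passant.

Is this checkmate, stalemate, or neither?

Black to move; black king on h8.
In check: yes, from the white queen on g8.
King squares — g7: attacked by Qg8; h7: attacked by Qg8; g8: attacked by Bd5.
Legal moves for Black: none.
In check with no legal moves → checkmate.

checkmate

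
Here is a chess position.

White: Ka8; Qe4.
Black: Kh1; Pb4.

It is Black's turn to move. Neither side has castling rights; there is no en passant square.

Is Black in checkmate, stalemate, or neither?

Black to move; black king on h1.
In check: yes, from the white queen on e4.
Legal moves for Black: Kh2, Kg1.
Black is in check but has 2 legal moves → neither.

neither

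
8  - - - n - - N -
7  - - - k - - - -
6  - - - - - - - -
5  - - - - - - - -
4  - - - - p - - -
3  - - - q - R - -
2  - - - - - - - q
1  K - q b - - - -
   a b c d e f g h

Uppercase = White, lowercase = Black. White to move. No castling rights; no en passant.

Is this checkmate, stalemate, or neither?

checkmate

White to move; white king on a1.
In check: yes, from the black queen on c1.
King squares — b1: attacked by Qc1; a2: attacked by Qh2; b2: attacked by Qc1.
Legal moves for White: none.
In check with no legal moves → checkmate.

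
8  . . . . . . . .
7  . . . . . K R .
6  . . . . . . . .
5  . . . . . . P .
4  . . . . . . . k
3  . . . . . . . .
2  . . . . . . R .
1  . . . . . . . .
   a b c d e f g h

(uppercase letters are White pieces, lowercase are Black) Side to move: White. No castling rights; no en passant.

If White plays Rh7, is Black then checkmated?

yes

After Rh7: black king on h4; in check: yes, from the white rook on h7.
King squares — g3: attacked by Rg2; h3: attacked by Rh7; g4: attacked by Rg2; g5: attacked by Rg2; h5: attacked by Rh7.
Black has no legal moves → checkmate.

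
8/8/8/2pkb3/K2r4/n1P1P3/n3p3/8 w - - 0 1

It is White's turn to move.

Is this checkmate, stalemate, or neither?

neither

White to move; white king on a4.
In check: yes, from the black rook on d4.
Legal moves for White: Ka5, Kb3, Kxa3, exd4, cxd4, c4+.
White is in check but has 6 legal moves → neither.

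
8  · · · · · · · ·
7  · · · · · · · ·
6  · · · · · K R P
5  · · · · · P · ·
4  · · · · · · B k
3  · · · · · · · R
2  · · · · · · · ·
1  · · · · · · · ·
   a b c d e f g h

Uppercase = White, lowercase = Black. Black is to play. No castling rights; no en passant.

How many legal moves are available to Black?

0

Black to move; king on h4.
In check: yes, from the white rook on h3.
Legal moves: none.
Count: 0.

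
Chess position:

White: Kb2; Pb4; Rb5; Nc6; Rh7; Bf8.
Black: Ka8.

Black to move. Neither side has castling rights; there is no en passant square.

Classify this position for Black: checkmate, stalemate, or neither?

Black to move; black king on a8.
In check: no.
King squares — a7: attacked by Nc6; b7: attacked by Rb5; b8: attacked by Rb5.
Legal moves for Black: none.
Not in check and no legal moves → stalemate.

stalemate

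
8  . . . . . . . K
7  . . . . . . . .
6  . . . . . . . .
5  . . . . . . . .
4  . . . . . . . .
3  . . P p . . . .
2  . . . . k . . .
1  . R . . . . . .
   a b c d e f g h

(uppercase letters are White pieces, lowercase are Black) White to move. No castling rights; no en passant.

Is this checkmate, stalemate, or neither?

neither

White to move; white king on h8.
In check: no.
Legal moves for White: Kg8, Kh7, Kg7, Rb8, Rb7, Rb6, Rb5, Rb4, Rb3, Rb2+, Rh1, Rg1, Rf1, Re1+, Rd1, Rc1, Ra1, c4.
White has 18 legal moves and is not in check → neither.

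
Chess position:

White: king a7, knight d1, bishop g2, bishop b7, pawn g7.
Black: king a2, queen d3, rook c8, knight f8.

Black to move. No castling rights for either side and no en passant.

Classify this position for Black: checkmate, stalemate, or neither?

neither

Black to move; black king on a2.
In check: no.
Legal moves for Black include: Nh7, Nd7, Ng6, Ne6, Re8, Rd8, Rb8, Ra8+, Rc7, Rc6, Rc5, Rc4, Rc3, Rc2, Rc1, Qd8, Qh7, Qd7, ... (list truncated; more exist).
Black has legal moves and is not in check → neither.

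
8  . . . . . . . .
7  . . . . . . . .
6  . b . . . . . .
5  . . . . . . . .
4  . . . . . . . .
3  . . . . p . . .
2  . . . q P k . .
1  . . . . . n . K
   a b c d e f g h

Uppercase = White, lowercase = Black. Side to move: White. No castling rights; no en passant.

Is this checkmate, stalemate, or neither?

stalemate

White to move; white king on h1.
In check: no.
King squares — g1: attacked by Kf2; g2: attacked by Kf2; h2: attacked by Nf1.
Legal moves for White: none.
Not in check and no legal moves → stalemate.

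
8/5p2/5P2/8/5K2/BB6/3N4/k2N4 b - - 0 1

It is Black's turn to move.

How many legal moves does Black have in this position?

0

Black to move; king on a1.
In check: no.
Legal moves: none.
Count: 0.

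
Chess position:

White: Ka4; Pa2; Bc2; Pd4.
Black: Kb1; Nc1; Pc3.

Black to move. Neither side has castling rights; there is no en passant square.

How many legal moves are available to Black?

4

Black to move; king on b1.
In check: yes, from the white bishop on c2.
Legal moves: Kxc2, Kb2, Kxa2, Ka1.
Count: 4.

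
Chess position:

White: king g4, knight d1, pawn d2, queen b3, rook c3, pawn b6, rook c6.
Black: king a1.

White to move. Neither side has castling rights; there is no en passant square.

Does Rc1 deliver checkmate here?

yes

After Rc1: black king on a1; in check: yes, from the white rook on c1.
King squares — b1: attacked by Rc1; a2: attacked by Qb3; b2: attacked by Nd1.
Black has no legal moves → checkmate.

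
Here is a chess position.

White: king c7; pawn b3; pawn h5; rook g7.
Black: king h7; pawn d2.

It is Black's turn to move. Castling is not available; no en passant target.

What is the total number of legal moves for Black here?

3

Black to move; king on h7.
In check: yes, from the white rook on g7.
Legal moves: Kh8, Kxg7, Kh6.
Count: 3.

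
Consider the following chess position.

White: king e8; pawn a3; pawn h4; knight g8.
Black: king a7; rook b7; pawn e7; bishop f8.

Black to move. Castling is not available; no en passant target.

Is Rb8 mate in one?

After Rb8: white king on e8; in check: yes, from the black rook on b8.
White has 2 legal replies: Kf7, Kd7.
In check but a legal move exists → not checkmate.

no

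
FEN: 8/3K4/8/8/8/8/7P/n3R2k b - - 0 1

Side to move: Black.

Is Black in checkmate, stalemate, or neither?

Black to move; black king on h1.
In check: yes, from the white rook on e1.
Legal moves for Black: Kxh2, Kg2.
Black is in check but has 2 legal moves → neither.

neither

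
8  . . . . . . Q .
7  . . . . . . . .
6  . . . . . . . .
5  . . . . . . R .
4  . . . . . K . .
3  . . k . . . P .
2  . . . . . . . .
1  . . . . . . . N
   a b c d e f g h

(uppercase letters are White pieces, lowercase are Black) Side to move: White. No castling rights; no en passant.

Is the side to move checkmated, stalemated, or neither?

neither

White to move; white king on f4.
In check: no.
Legal moves for White include: Qh8+, Qf8, Qe8, Qd8, Qc8+, Qb8, Qa8, Qh7, Qg7+, Qf7, Qg6, Qe6, Qd5, Qc4+, Qb3+, Qa2, Rg7, Rg6, ... (list truncated; more exist).
White has legal moves and is not in check → neither.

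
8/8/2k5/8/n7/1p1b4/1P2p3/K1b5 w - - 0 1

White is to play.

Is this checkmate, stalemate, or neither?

stalemate

White to move; white king on a1.
In check: no.
King squares — b1: attacked by Bd3; a2: attacked by Pb3; b2: own pawn.
Legal moves for White: none.
Not in check and no legal moves → stalemate.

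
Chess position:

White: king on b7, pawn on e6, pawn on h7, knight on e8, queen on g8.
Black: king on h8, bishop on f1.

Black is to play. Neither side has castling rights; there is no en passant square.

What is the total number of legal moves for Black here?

0

Black to move; king on h8.
In check: yes, from the white queen on g8.
Legal moves: none.
Count: 0.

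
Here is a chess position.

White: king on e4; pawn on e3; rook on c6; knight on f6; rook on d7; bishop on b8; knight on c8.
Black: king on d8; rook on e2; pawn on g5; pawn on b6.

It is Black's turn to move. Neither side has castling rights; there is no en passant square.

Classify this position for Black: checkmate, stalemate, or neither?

checkmate

Black to move; black king on d8.
In check: yes, from the white rook on d7.
King squares — c7: attacked by Rc6; d7: attacked by Nf6; e7: attacked by Rd7; c8: attacked by Rc6; e8: attacked by Nf6.
Legal moves for Black: none.
In check with no legal moves → checkmate.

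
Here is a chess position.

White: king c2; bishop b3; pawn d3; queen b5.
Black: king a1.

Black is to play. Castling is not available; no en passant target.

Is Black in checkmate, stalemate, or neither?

Black to move; black king on a1.
In check: no.
King squares — b1: attacked by Kc2; a2: attacked by Bb3; b2: attacked by Kc2.
Legal moves for Black: none.
Not in check and no legal moves → stalemate.

stalemate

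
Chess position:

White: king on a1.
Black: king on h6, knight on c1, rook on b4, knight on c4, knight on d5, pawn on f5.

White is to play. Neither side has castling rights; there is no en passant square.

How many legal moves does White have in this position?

0

White to move; king on a1.
In check: no.
Legal moves: none.
Count: 0.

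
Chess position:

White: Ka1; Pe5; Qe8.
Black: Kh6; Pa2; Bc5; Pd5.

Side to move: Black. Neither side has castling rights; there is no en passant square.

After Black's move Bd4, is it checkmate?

After Bd4: white king on a1; in check: yes, from the black bishop on d4.
White has 1 legal reply: Kxa2.
In check but a legal move exists → not checkmate.

no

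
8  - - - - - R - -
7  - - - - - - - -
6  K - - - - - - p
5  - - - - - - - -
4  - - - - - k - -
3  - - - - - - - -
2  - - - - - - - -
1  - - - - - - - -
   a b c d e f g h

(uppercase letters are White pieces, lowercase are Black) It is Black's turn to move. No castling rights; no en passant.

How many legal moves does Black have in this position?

6

Black to move; king on f4.
In check: yes, from the white rook on f8.
Legal moves: Kg5, Ke5, Kg4, Ke4, Kg3, Ke3.
Count: 6.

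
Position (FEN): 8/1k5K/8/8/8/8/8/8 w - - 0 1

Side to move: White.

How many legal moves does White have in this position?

5

White to move; king on h7.
In check: no.
Legal moves: Kh8, Kg8, Kg7, Kh6, Kg6.
Count: 5.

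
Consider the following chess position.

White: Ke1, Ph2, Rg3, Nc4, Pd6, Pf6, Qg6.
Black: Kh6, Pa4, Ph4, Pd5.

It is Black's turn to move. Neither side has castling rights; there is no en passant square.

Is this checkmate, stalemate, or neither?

Black to move; black king on h6.
In check: yes, from the white queen on g6.
King squares — g5: attacked by Rg3; h5: attacked by Qg6; g6: attacked by Rg3; g7: attacked by Pf6; h7: attacked by Qg6.
Legal moves for Black: none.
In check with no legal moves → checkmate.

checkmate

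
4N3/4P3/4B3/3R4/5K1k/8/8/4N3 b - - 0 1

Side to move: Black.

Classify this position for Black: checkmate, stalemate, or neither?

stalemate

Black to move; black king on h4.
In check: no.
King squares — g3: attacked by Kf4; h3: attacked by Be6; g4: attacked by Kf4; g5: attacked by Kf4; h5: attacked by Rd5.
Legal moves for Black: none.
Not in check and no legal moves → stalemate.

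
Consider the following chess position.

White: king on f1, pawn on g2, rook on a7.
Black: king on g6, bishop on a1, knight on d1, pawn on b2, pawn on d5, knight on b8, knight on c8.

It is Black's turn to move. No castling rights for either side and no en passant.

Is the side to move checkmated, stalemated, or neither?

neither

Black to move; black king on g6.
In check: no.
Legal moves for Black include: Ne7, Nxa7, Nd6, Nb6, Nd7, Nc6, Na6, Kh6, Kf6, Kh5, Kg5, Kf5, Ne3+, Nc3, Nf2, d4, b1=Q, b1=R, ... (list truncated; more exist).
Black has legal moves and is not in check → neither.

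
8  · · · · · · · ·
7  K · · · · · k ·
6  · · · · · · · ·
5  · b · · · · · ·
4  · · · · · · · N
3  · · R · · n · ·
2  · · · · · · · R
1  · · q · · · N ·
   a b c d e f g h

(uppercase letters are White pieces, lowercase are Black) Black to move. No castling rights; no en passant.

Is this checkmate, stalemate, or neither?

Black to move; black king on g7.
In check: no.
Legal moves for Black include: Kh8, Kg8, Kf8, Kh7, Kf7, Kh6, Kf6, Be8, Bd7, Bc6, Ba6, Bc4, Ba4, Bd3, Be2, Bf1, Ng5, Ne5, ... (list truncated; more exist).
Black has legal moves and is not in check → neither.

neither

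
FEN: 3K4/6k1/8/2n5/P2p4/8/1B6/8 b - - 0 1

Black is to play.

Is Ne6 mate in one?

After Ne6: white king on d8; in check: yes, from the black knight on e6.
White has 4 legal replies: Ke8, Kc8, Ke7, Kd7.
In check but a legal move exists → not checkmate.

no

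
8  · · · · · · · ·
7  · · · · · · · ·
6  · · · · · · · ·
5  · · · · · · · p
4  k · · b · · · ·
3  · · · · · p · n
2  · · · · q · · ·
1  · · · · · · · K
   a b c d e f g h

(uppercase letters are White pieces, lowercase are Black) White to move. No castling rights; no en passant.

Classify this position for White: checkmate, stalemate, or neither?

White to move; white king on h1.
In check: no.
King squares — g1: attacked by Nh3; g2: attacked by Qe2; h2: attacked by Qe2.
Legal moves for White: none.
Not in check and no legal moves → stalemate.

stalemate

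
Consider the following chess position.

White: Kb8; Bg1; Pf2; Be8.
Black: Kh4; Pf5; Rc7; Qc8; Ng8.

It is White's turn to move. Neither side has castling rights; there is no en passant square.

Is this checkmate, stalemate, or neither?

White to move; white king on b8.
In check: yes, from the black queen on c8.
King squares — a7: attacked by Rc7; b7: attacked by Rc7; c7: attacked by Qc8; a8: attacked by Qc8; c8: attacked by Rc7.
Legal moves for White: none.
In check with no legal moves → checkmate.

checkmate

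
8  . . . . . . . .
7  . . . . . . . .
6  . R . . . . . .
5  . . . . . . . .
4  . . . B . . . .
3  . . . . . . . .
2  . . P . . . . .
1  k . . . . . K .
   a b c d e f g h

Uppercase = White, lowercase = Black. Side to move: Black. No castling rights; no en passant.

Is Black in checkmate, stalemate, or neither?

Black to move; black king on a1.
In check: yes, from the white bishop on d4.
Legal moves for Black: Ka2.
Black is in check but has 1 legal move → neither.

neither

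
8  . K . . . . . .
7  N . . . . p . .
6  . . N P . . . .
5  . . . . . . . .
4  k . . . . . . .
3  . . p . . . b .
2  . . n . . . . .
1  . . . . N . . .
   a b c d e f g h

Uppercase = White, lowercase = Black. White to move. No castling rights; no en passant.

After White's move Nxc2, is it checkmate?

After Nxc2: black king on a4; in check: no.
Black is not in check, so this cannot be checkmate.

no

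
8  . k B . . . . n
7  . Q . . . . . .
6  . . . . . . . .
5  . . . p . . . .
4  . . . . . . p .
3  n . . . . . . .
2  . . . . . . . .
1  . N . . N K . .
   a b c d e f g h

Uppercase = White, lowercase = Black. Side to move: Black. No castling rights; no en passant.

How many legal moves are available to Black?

Black to move; king on b8.
In check: yes, from the white queen on b7.
Legal moves: none.
Count: 0.

0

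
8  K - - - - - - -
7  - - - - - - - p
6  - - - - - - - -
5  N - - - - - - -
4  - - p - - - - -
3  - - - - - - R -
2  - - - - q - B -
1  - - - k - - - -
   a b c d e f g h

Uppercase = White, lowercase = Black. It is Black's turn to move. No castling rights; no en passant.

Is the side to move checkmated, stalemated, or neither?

neither

Black to move; black king on d1.
In check: no.
Legal moves for Black include: Qe8+, Qe7, Qe6, Qh5, Qe5, Qg4, Qe4+, Qf3+, Qe3, Qd3, Qxg2+, Qf2, Qd2, Qc2, Qb2, Qa2, Qf1, Qe1, ... (list truncated; more exist).
Black has legal moves and is not in check → neither.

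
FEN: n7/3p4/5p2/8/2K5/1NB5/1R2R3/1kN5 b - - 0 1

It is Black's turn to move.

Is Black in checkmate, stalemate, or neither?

Black to move; black king on b1.
In check: yes, from the white rook on b2.
King squares — a1: attacked by Nb3; c1: attacked by Nb3; a2: attacked by Nc1; b2: attacked by Re2; c2: attacked by Rb2.
Legal moves for Black: none.
In check with no legal moves → checkmate.

checkmate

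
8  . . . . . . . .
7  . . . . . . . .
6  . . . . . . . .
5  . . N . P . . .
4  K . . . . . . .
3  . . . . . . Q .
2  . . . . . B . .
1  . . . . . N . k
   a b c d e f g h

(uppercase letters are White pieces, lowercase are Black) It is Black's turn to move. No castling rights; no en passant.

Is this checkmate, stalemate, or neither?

Black to move; black king on h1.
In check: no.
King squares — g1: attacked by Bf2; g2: attacked by Qg3; h2: attacked by Nf1.
Legal moves for Black: none.
Not in check and no legal moves → stalemate.

stalemate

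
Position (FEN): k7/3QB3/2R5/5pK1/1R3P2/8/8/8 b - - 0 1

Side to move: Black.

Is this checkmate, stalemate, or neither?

stalemate

Black to move; black king on a8.
In check: no.
King squares — a7: attacked by Qd7; b7: attacked by Rb4; b8: attacked by Rb4.
Legal moves for Black: none.
Not in check and no legal moves → stalemate.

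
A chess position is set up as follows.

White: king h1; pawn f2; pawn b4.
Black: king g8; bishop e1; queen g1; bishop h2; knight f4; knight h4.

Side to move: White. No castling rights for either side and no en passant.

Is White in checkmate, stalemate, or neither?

checkmate

White to move; white king on h1.
In check: yes, from the black queen on g1.
King squares — g1: attacked by Bh2; g2: attacked by Qg1; h2: attacked by Qg1.
Legal moves for White: none.
In check with no legal moves → checkmate.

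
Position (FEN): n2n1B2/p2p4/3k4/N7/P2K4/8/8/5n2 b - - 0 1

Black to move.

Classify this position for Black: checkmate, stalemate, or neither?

neither

Black to move; black king on d6.
In check: yes, from the white bishop on f8.
King squares — c5: attacked by Kd4; d5: attacked by Kd4; e5: attacked by Kd4; c6: attacked by Na5; e6: available; c7: available; d7: own pawn; e7: attacked by Bf8.
Legal moves for Black: Kc7, Ke6.
Black is in check but has 2 legal moves → neither.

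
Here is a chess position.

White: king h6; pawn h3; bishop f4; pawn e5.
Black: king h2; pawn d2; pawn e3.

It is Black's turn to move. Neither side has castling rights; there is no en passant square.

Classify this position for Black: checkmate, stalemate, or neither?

neither

Black to move; black king on h2.
In check: yes, from the white bishop on f4.
Legal moves for Black: Kxh3, Kg2, Kh1, Kg1.
Black is in check but has 4 legal moves → neither.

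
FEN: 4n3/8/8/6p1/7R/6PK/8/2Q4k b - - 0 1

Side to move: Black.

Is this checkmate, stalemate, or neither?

checkmate

Black to move; black king on h1.
In check: yes, from the white queen on c1.
King squares — g1: attacked by Qc1; g2: attacked by Kh3; h2: attacked by Kh3.
Legal moves for Black: none.
In check with no legal moves → checkmate.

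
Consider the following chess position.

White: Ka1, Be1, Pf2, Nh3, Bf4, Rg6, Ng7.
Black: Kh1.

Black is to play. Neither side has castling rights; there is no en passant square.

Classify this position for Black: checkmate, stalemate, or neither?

Black to move; black king on h1.
In check: no.
King squares — g1: attacked by Nh3; g2: attacked by Rg6; h2: attacked by Bf4.
Legal moves for Black: none.
Not in check and no legal moves → stalemate.

stalemate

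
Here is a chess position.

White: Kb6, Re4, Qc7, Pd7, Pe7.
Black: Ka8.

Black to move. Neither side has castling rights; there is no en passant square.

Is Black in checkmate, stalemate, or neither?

Black to move; black king on a8.
In check: no.
King squares — a7: attacked by Kb6; b7: attacked by Kb6; b8: attacked by Qc7.
Legal moves for Black: none.
Not in check and no legal moves → stalemate.

stalemate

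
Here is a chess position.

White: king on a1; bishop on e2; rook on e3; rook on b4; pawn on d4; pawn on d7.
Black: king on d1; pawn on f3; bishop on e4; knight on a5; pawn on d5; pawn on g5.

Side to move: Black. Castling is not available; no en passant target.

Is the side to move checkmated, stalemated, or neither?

neither

Black to move; black king on d1.
In check: yes, from the white bishop on e2.
King squares — c1: available; e1: available; c2: available; d2: available; e2: attacked by Re3.
Legal moves for Black: Kd2, Kc2, Ke1, Kc1, fxe2.
Black is in check but has 5 legal moves → neither.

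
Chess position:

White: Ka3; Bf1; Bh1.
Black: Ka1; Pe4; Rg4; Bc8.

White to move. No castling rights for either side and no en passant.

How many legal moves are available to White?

13

White to move; king on a3.
In check: no.
Legal moves: Kb4, Ka4, Kb3, Bxe4, Bf3, Bhg2, Ba6, Bb5, Bc4, Bh3, Bd3, Bfg2, Be2.
Count: 13.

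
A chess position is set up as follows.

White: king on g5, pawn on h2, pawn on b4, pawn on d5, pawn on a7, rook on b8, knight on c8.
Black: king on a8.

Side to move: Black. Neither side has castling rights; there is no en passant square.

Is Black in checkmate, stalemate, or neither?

checkmate

Black to move; black king on a8.
In check: yes, from the white rook on b8.
King squares — a7: attacked by Nc8; b7: attacked by Rb8; b8: attacked by Pa7.
Legal moves for Black: none.
In check with no legal moves → checkmate.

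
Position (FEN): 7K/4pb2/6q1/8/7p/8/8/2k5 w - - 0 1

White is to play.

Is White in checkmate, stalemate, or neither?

stalemate

White to move; white king on h8.
In check: no.
King squares — g7: attacked by Qg6; h7: attacked by Qg6; g8: attacked by Qg6.
Legal moves for White: none.
Not in check and no legal moves → stalemate.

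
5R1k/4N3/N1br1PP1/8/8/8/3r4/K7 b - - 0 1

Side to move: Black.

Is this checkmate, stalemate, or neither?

checkmate

Black to move; black king on h8.
In check: yes, from the white rook on f8.
King squares — g7: attacked by Pf6; h7: attacked by Pg6; g8: attacked by Ne7.
Legal moves for Black: none.
In check with no legal moves → checkmate.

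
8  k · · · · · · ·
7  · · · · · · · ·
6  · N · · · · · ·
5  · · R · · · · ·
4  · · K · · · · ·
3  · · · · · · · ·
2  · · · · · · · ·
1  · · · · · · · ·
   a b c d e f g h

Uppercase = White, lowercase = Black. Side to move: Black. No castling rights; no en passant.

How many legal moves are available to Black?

Black to move; king on a8.
In check: yes, from the white knight on b6.
Legal moves: Kb8, Kb7, Ka7.
Count: 3.

3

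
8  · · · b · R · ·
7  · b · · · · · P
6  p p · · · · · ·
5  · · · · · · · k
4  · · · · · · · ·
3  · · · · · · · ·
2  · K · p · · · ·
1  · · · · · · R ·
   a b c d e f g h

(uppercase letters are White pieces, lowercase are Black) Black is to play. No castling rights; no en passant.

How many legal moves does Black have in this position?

Black to move; king on h5.
In check: no.
Legal moves: Be7, Bc7, Bf6+, Bg5, Bh4, Bc8, Ba8, Bc6, Bd5, Be4, Bf3, Bg2, Bh1, Kh6, Kh4, b5, a5, d1=Q, d1=R, d1=B, d1=N+.
Count: 21.

21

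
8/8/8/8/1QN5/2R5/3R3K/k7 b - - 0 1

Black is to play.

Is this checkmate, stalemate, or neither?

stalemate

Black to move; black king on a1.
In check: no.
King squares — b1: attacked by Qb4; a2: attacked by Rd2; b2: attacked by Rd2.
Legal moves for Black: none.
Not in check and no legal moves → stalemate.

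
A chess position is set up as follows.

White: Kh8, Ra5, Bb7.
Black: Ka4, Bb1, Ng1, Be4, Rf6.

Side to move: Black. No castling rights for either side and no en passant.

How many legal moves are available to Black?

Black to move; king on a4.
In check: yes, from the white rook on a5.
Legal moves: Kxa5, Kb4, Kb3.
Count: 3.

3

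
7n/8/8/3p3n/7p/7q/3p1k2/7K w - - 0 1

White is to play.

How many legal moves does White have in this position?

0

White to move; king on h1.
In check: yes, from the black queen on h3.
Legal moves: none.
Count: 0.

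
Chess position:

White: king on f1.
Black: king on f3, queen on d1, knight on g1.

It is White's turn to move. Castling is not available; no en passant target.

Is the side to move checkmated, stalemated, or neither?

checkmate

White to move; white king on f1.
In check: yes, from the black queen on d1.
King squares — e1: attacked by Qd1; g1: attacked by Qd1; e2: attacked by Qd1; f2: attacked by Kf3; g2: attacked by Kf3.
Legal moves for White: none.
In check with no legal moves → checkmate.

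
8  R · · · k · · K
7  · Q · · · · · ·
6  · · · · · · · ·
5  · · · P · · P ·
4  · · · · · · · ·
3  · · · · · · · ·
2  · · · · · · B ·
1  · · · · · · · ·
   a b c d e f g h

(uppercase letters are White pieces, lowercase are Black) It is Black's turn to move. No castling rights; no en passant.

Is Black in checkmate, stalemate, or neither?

checkmate

Black to move; black king on e8.
In check: yes, from the white rook on a8.
King squares — d7: attacked by Qb7; e7: attacked by Qb7; f7: attacked by Qb7; d8: attacked by Ra8; f8: attacked by Ra8.
Legal moves for Black: none.
In check with no legal moves → checkmate.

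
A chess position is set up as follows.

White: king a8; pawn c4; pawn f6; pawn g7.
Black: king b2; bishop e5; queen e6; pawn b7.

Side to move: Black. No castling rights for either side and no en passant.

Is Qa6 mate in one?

yes

After Qa6: white king on a8; in check: yes, from the black queen on a6.
King squares — a7: attacked by Qa6; b7: attacked by Qa6; b8: attacked by Be5.
White has no legal moves → checkmate.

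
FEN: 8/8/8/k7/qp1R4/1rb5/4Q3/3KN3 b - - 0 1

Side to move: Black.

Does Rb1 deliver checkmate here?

After Rb1: white king on d1; in check: yes, from the black rook on b1 and the black queen on a4.
King squares — c1: attacked by Rb1; e1: own knight; c2: attacked by Qa4; d2: attacked by Bc3; e2: own queen.
White has no legal moves → checkmate.

yes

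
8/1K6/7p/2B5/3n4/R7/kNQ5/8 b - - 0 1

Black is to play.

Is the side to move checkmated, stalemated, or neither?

checkmate

Black to move; black king on a2.
In check: yes, from the white rook on a3.
King squares — a1: attacked by Ra3; b1: attacked by Qc2; b2: attacked by Qc2; a3: attacked by Bc5; b3: attacked by Qc2.
Legal moves for Black: none.
In check with no legal moves → checkmate.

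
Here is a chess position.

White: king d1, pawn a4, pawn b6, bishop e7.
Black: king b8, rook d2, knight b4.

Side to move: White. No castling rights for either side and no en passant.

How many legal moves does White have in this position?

3

White to move; king on d1.
In check: yes, from the black rook on d2.
Legal moves: Kxd2, Ke1, Kc1.
Count: 3.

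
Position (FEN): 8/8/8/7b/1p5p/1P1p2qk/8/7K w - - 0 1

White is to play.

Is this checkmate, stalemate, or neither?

White to move; white king on h1.
In check: no.
King squares — g1: attacked by Qg3; g2: attacked by Qg3; h2: attacked by Qg3.
Legal moves for White: none.
Not in check and no legal moves → stalemate.

stalemate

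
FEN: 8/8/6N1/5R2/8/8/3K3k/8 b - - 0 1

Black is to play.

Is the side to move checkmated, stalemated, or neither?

neither

Black to move; black king on h2.
In check: no.
Legal moves for Black: Kh3, Kg3, Kg2, Kh1, Kg1.
Black has 5 legal moves and is not in check → neither.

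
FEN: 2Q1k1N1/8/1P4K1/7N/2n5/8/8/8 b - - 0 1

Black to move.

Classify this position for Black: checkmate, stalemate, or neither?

Black to move; black king on e8.
In check: yes, from the white queen on c8.
King squares — d7: attacked by Qc8; e7: attacked by Ng8; f7: attacked by Kg6; d8: attacked by Qc8; f8: attacked by Qc8.
Legal moves for Black: none.
In check with no legal moves → checkmate.

checkmate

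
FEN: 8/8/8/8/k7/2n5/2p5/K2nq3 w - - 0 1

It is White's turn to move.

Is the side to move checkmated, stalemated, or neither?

stalemate

White to move; white king on a1.
In check: no.
King squares — b1: attacked by Pc2; a2: attacked by Nc3; b2: attacked by Nd1.
Legal moves for White: none.
Not in check and no legal moves → stalemate.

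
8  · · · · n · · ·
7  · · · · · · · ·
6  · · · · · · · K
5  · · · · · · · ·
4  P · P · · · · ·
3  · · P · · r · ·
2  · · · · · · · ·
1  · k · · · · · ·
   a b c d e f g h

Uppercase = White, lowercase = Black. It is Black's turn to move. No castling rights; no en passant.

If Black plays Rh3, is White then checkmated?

no

After Rh3: white king on h6; in check: yes, from the black rook on h3.
White has 2 legal replies: Kg6, Kg5.
In check but a legal move exists → not checkmate.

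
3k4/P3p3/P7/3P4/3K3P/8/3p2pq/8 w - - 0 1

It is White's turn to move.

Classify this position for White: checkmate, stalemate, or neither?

neither

White to move; white king on d4.
In check: no.
Legal moves for White: Kc5, Ke4, Kc4, Ke3, Kd3, Kc3, a8=Q+, a8=R+, a8=B, a8=N, d6, h5.
White has 12 legal moves and is not in check → neither.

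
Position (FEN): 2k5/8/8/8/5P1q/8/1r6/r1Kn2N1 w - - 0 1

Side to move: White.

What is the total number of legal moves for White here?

White to move; king on c1.
In check: yes, from the black rook on a1.
Legal moves: none.
Count: 0.

0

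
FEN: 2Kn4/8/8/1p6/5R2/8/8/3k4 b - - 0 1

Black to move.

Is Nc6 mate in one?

no

After Nc6: white king on c8; in check: no.
White is not in check, so this cannot be checkmate.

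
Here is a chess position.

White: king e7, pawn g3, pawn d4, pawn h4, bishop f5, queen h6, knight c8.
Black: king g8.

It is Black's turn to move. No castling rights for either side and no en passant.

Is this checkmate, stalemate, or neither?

stalemate

Black to move; black king on g8.
In check: no.
King squares — f7: attacked by Ke7; g7: attacked by Qh6; h7: attacked by Bf5; f8: attacked by Qh6; h8: attacked by Qh6.
Legal moves for Black: none.
Not in check and no legal moves → stalemate.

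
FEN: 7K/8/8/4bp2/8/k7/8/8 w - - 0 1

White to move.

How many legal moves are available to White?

2

White to move; king on h8.
In check: yes, from the black bishop on e5.
Legal moves: Kg8, Kh7.
Count: 2.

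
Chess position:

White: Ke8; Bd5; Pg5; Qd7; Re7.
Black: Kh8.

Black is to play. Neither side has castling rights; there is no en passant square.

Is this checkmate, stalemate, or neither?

Black to move; black king on h8.
In check: no.
King squares — g7: attacked by Re7; h7: attacked by Re7; g8: attacked by Bd5.
Legal moves for Black: none.
Not in check and no legal moves → stalemate.

stalemate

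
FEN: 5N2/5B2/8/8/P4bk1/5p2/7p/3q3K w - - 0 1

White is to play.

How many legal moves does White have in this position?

0

White to move; king on h1.
In check: yes, from the black queen on d1.
Legal moves: none.
Count: 0.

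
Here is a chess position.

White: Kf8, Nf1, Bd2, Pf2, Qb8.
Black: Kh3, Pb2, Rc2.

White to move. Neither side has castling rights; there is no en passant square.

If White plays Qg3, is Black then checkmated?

After Qg3: black king on h3; in check: yes, from the white queen on g3.
King squares — g2: attacked by Qg3; h2: attacked by Nf1; g3: attacked by Nf1; g4: attacked by Qg3; h4: attacked by Qg3.
Black has no legal moves → checkmate.

yes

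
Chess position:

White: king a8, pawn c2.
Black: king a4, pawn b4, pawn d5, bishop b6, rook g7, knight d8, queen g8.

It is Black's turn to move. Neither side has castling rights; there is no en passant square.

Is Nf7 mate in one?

no

After Nf7: white king on a8; in check: yes, from the black queen on g8.
White has 1 legal reply: Kb7.
In check but a legal move exists → not checkmate.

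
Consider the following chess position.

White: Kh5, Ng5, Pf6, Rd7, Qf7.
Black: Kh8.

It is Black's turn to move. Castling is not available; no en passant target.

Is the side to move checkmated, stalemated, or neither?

Black to move; black king on h8.
In check: no.
King squares — g7: attacked by Pf6; h7: attacked by Ng5; g8: attacked by Qf7.
Legal moves for Black: none.
Not in check and no legal moves → stalemate.

stalemate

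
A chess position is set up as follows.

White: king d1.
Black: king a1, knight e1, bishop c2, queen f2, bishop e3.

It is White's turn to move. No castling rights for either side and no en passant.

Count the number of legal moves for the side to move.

White to move; king on d1.
In check: yes, from the black bishop on c2.
Legal moves: none.
Count: 0.

0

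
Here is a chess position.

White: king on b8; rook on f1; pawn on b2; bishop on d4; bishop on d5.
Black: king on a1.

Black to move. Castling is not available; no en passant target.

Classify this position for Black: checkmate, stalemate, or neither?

Black to move; black king on a1.
In check: yes, from the white rook on f1.
King squares — b1: attacked by Rf1; a2: attacked by Bd5; b2: attacked by Bd4.
Legal moves for Black: none.
In check with no legal moves → checkmate.

checkmate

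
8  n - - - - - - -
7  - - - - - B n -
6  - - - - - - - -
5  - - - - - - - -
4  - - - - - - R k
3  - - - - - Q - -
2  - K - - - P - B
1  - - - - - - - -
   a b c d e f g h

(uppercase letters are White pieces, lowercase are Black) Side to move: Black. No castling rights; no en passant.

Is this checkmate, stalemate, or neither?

Black to move; black king on h4.
In check: yes, from the white rook on g4.
King squares — g3: attacked by Pf2; h3: attacked by Qf3; g4: attacked by Qf3; g5: attacked by Rg4; h5: attacked by Bf7.
Legal moves for Black: none.
In check with no legal moves → checkmate.

checkmate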